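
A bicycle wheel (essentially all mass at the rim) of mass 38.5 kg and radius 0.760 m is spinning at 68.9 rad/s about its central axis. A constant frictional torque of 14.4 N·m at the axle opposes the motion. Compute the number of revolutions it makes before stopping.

≈ 583 revolutions

I = MR² = (38.5)(0.760)² = 22.24 kg·m².
The net torque has magnitude 14.4 N·m, opposing ω.
|α| = τ/I = 14.40/22.24 = 0.6476 rad/s² (deceleration).
ω² = ω₀² − 2|α|θ with ω = 0 ⇒ θ = ω₀²/(2|α|) = 3666 rad = 583.4 rev.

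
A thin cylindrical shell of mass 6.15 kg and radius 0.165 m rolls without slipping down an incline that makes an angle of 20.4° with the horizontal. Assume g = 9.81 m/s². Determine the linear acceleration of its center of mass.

a ≈ 1.71 m/s²

Translation along the incline: Mg sinθ − f = Ma.
Rotation about the center: fR = Iα with I = MR². No-slip gives a = αR, so f = (I/R²)a = M a.
Substituting: Mg sinθ = (1 + 1.000)Ma, so a = g sinθ/(1 + 1.000) = (9.81) sin 20.4° / 2.000 = 1.710 m/s².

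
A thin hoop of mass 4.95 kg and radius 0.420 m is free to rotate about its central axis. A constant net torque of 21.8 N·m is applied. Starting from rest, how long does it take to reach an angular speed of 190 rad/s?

I = MR² = (4.95)(0.420)² = 0.8732 kg·m².
α = τ/I = 21.8/0.8732 = 24.97 rad/s².
ω = αt ⇒ t = ω/α = 190/24.97 = 7.610 s.

t ≈ 7.61 s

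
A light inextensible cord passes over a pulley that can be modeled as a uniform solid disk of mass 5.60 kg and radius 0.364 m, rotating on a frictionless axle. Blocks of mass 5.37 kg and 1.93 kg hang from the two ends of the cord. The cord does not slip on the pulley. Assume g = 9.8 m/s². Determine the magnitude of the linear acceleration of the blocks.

a ≈ 3.34 m/s²

I = ½MR² = (1/2)(5.60)(0.364)² = 0.3710 kg·m².
Heavier block: m₁g − T₁ = m₁a. Lighter block: T₂ − m₂g = m₂a.
Pulley: (T₁ − T₂)R = Iα = I(a/R), so T₁ − T₂ = (I/R²)a = (1/2)M_p a = 2.800·a.
Adding the three: (m₁ − m₂)g = (m₁ + m₂ + 2.800)a, so a = (5.37 − 1.93)(9.8)/(5.37 + 1.93 + 2.800) = 3.338 m/s².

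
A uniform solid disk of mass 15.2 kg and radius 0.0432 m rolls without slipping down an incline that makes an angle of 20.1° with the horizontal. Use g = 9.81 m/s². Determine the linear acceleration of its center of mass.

Translation along the incline: Mg sinθ − f = Ma.
Rotation about the center: fR = Iα with I = ½MR². No-slip gives a = αR, so f = (I/R²)a = (1/2)M a.
Substituting: Mg sinθ = (1 + 0.5000)Ma, so a = g sinθ/(1 + 0.5000) = (9.81) sin 20.1° / 1.500 = 2.248 m/s².

a ≈ 2.25 m/s²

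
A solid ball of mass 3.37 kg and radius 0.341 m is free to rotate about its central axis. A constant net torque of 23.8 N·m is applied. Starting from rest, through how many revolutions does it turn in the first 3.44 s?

≈ 143 revolutions

I = (2/5)MR² = (2/5)(3.37)(0.341)² = 0.1567 kg·m².
α = τ/I = 23.8/0.1567 = 151.8 rad/s².
θ = ½αt² = ½(151.8)(3.44)² = 898.4 rad.
Revolutions = θ/(2π) = 143.0.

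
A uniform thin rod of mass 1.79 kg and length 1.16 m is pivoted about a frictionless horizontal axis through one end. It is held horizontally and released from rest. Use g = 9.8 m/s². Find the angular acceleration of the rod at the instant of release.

About the pivot, I = (1/3)ML² = (1/3)(1.79)(1.16)² = 0.8029 kg·m².
The weight acts at the center, a distance L/2 = 0.5800 m from the pivot; τ = Mg(L/2) = 10.17 N·m.
α = τ/I = 10.17/0.8029 = 12.67 rad/s².

α ≈ 12.7 rad/s²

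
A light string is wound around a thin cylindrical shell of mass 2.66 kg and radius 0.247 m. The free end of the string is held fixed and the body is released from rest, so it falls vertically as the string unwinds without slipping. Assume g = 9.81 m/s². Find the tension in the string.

T ≈ 13.0 N

Translation: Mg − T = Ma. Rotation about the center: TR = Iα with I = MR².
With a = αR: T = (I/R²)a = M a, so Mg = (1 + 1.000)Ma.
a = g/(1 + 1.000) = 9.81/2.000 = 4.905 m/s².
T = 1.000·M·a = (1.000)(2.66)(4.905) = 13.05 N.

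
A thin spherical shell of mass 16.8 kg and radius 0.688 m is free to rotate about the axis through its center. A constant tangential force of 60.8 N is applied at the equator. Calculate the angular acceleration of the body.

I = (2/3)MR² = (2/3)(16.8)(0.688)² = 5.301 kg·m².
τ = F R = (60.8)(0.688) = 41.83 N·m.
Newton's second law for rotation, τ = Iα, gives α = τ/I = 41.83/5.301 = 7.890 rad/s².

α ≈ 7.89 rad/s²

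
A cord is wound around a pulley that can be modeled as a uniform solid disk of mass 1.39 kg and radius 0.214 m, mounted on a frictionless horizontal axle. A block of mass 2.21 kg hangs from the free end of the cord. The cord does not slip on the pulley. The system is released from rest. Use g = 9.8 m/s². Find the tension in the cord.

I = ½MR² = (1/2)(1.39)(0.214)² = 0.03183 kg·m².
Block: mg − T = ma. Pulley: TR = Iα. No-slip: a = αR, so T = (I/R²)a = 0.6950·a.
Then mg = (m + 0.6950)a, so a = (2.21)(9.8)/(2.21 + 0.6950) = 7.455 m/s².
T = 0.6950·a = 5.182 N.

T ≈ 5.18 N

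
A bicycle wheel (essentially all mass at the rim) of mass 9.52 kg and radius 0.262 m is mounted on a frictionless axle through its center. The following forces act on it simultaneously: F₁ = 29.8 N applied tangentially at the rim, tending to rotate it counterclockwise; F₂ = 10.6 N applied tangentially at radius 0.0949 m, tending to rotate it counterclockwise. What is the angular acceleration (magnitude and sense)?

I = MR² = (9.52)(0.262)² = 0.6535 kg·m².
Taking counterclockwise as positive: τ₁ = +(29.8)(0.262) = +7.808 N·m; τ₂ = +(10.6)(0.0949) = +1.006 N·m.
Net torque τ = 8.814 N·m.
α = τ/I = 8.814/0.6535 = 13.49 rad/s².

α ≈ 13.5 rad/s², counterclockwise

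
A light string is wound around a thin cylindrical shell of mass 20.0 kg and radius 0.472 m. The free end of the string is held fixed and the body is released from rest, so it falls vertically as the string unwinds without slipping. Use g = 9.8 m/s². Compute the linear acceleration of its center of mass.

Translation: Mg − T = Ma. Rotation about the center: TR = Iα with I = MR².
With a = αR: T = (I/R²)a = M a, so Mg = (1 + 1.000)Ma.
a = g/(1 + 1.000) = 9.8/2.000 = 4.900 m/s².

a ≈ 4.90 m/s²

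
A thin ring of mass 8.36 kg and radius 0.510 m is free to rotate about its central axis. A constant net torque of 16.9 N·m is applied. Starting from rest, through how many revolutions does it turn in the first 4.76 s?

≈ 14.0 revolutions

I = MR² = (8.36)(0.510)² = 2.174 kg·m².
α = τ/I = 16.9/2.174 = 7.772 rad/s².
θ = ½αt² = ½(7.772)(4.76)² = 88.05 rad.
Revolutions = θ/(2π) = 14.01.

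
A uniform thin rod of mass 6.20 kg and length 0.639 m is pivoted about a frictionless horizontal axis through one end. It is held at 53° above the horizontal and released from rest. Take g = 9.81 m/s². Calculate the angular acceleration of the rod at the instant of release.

About the pivot, I = (1/3)ML² = (1/3)(6.20)(0.639)² = 0.8439 kg·m².
The weight acts at the center, a distance L/2 = 0.3195 m from the pivot; τ = Mg(L/2) cos 53° = 11.69 N·m.
α = τ/I = 11.69/0.8439 = 13.86 rad/s².

α ≈ 13.9 rad/s²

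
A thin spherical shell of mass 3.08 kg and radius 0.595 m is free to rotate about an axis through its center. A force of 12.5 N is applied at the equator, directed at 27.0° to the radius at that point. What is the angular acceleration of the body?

α ≈ 4.64 rad/s²

I = (2/3)MR² = (2/3)(3.08)(0.595)² = 0.7269 kg·m².
Only the tangential component produces torque: τ = F R sinθ = (12.5)(0.595) sin 27.0° = 3.377 N·m.
Newton's second law for rotation, τ = Iα, gives α = τ/I = 3.377/0.7269 = 4.645 rad/s².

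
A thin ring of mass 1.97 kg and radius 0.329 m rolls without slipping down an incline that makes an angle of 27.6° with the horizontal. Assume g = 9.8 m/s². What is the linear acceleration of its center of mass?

Translation along the incline: Mg sinθ − f = Ma.
Rotation about the center: fR = Iα with I = MR². No-slip gives a = αR, so f = (I/R²)a = M a.
Substituting: Mg sinθ = (1 + 1.000)Ma, so a = g sinθ/(1 + 1.000) = (9.8) sin 27.6° / 2.000 = 2.270 m/s².

a ≈ 2.27 m/s²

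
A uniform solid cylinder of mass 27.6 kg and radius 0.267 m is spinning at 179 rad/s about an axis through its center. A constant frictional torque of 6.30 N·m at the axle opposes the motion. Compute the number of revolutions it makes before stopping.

≈ 398 revolutions

I = ½MR² = (1/2)(27.6)(0.267)² = 0.9838 kg·m².
The net torque has magnitude 6.30 N·m, opposing ω.
|α| = τ/I = 6.300/0.9838 = 6.404 rad/s² (deceleration).
ω² = ω₀² − 2|α|θ with ω = 0 ⇒ θ = ω₀²/(2|α|) = 2502 rad = 398.2 rev.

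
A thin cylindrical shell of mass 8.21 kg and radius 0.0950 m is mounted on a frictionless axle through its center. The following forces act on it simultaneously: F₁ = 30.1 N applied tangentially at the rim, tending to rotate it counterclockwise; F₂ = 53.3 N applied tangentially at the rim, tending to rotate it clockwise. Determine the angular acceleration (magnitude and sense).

I = MR² = (8.21)(0.0950)² = 0.07410 kg·m².
Taking counterclockwise as positive: τ₁ = +(30.1)(0.0950) = +2.860 N·m; τ₂ = −(53.3)(0.0950) = −5.063 N·m.
Net torque τ = -2.204 N·m.
α = τ/I = -2.204/0.07410 = -29.75 rad/s².

α ≈ 29.7 rad/s², clockwise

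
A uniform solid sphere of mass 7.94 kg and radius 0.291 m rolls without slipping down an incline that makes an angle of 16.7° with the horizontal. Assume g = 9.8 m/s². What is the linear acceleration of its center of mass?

a ≈ 2.01 m/s²

Translation along the incline: Mg sinθ − f = Ma.
Rotation about the center: fR = Iα with I = (2/5)MR². No-slip gives a = αR, so f = (I/R²)a = (2/5)M a.
Substituting: Mg sinθ = (1 + 0.4000)Ma, so a = g sinθ/(1 + 0.4000) = (9.8) sin 16.7° / 1.400 = 2.012 m/s².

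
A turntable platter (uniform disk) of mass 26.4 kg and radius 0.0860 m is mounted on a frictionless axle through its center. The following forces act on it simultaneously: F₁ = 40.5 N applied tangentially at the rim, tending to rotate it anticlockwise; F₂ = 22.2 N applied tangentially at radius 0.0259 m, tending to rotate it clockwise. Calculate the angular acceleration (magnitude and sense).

I = ½MR² = (1/2)(26.4)(0.0860)² = 0.09763 kg·m².
Taking anticlockwise as positive: τ₁ = +(40.5)(0.0860) = +3.483 N·m; τ₂ = −(22.2)(0.0259) = −0.5750 N·m.
Net torque τ = 2.908 N·m.
α = τ/I = 2.908/0.09763 = 29.79 rad/s².

α ≈ 29.8 rad/s², anticlockwise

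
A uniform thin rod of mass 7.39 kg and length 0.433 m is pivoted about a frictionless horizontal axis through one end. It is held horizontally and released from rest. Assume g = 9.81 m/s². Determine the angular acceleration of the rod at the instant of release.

About the pivot, I = (1/3)ML² = (1/3)(7.39)(0.433)² = 0.4618 kg·m².
The weight acts at the center, a distance L/2 = 0.2165 m from the pivot; τ = Mg(L/2) = 15.70 N·m.
α = τ/I = 15.70/0.4618 = 33.98 rad/s².

α ≈ 34.0 rad/s²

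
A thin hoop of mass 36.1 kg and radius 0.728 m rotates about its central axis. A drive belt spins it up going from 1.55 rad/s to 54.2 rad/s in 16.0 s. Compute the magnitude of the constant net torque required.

τ ≈ 63.0 N·m

I = MR² = (36.1)(0.728)² = 19.13 kg·m².
α = Δω/Δt = (54.2 − 1.55)/16.0 = 3.291 rad/s².
τ = Iα = (19.13)(3.291) = 62.96 N·m.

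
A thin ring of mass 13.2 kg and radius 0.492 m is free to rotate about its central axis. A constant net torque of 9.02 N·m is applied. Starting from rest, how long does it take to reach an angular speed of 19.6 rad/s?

I = MR² = (13.2)(0.492)² = 3.195 kg·m².
α = τ/I = 9.02/3.195 = 2.823 rad/s².
ω = αt ⇒ t = ω/α = 19.6/2.823 = 6.943 s.

t ≈ 6.94 s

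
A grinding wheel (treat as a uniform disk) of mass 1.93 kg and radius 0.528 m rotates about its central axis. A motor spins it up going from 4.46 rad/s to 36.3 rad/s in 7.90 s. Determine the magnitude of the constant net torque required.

I = ½MR² = (1/2)(1.93)(0.528)² = 0.2690 kg·m².
α = Δω/Δt = (36.3 − 4.46)/7.90 = 4.030 rad/s².
τ = Iα = (0.2690)(4.030) = 1.084 N·m.

τ ≈ 1.08 N·m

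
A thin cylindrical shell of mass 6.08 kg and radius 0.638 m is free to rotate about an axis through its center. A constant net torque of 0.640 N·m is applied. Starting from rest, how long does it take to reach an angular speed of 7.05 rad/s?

I = MR² = (6.08)(0.638)² = 2.475 kg·m².
α = τ/I = 0.640/2.475 = 0.2586 rad/s².
ω = αt ⇒ t = ω/α = 7.05/0.2586 = 27.26 s.

t ≈ 27.3 s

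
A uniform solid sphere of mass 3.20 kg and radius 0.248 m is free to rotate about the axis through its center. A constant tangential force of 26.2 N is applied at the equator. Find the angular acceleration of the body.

α ≈ 82.5 rad/s²

I = (2/5)MR² = (2/5)(3.20)(0.248)² = 0.07873 kg·m².
τ = F R = (26.2)(0.248) = 6.498 N·m.
Newton's second law for rotation, τ = Iα, gives α = τ/I = 6.498/0.07873 = 82.54 rad/s².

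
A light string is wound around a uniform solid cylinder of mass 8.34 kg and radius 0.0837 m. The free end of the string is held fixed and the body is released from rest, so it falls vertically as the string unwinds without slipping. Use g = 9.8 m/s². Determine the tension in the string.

Translation: Mg − T = Ma. Rotation about the center: TR = Iα with I = ½MR².
With a = αR: T = (I/R²)a = (1/2)M a, so Mg = (1 + 0.5000)Ma.
a = g/(1 + 0.5000) = 9.8/1.500 = 6.533 m/s².
T = 0.5000·M·a = (0.5000)(8.34)(6.533) = 27.24 N.

T ≈ 27.2 N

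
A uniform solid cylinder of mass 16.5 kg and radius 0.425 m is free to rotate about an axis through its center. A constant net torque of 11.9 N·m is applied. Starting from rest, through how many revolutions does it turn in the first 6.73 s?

≈ 28.8 revolutions

I = ½MR² = (1/2)(16.5)(0.425)² = 1.490 kg·m².
α = τ/I = 11.9/1.490 = 7.986 rad/s².
θ = ½αt² = ½(7.986)(6.73)² = 180.8 rad.
Revolutions = θ/(2π) = 28.78.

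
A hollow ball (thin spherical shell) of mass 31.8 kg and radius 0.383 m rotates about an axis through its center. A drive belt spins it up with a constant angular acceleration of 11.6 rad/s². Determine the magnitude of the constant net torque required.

τ ≈ 36.1 N·m

I = (2/3)MR² = (2/3)(31.8)(0.383)² = 3.110 kg·m².
τ = Iα = (3.110)(11.60) = 36.07 N·m.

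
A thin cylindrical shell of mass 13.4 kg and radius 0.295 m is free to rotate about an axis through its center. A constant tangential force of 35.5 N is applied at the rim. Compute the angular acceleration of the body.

α ≈ 8.98 rad/s²

I = MR² = (13.4)(0.295)² = 1.166 kg·m².
τ = F R = (35.5)(0.295) = 10.47 N·m.
Newton's second law for rotation, τ = Iα, gives α = τ/I = 10.47/1.166 = 8.981 rad/s².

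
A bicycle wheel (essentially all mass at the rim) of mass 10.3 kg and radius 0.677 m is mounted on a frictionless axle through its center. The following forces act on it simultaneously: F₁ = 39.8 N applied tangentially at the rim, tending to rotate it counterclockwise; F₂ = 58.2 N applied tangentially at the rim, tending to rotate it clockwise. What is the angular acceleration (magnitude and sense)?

I = MR² = (10.3)(0.677)² = 4.721 kg·m².
Taking counterclockwise as positive: τ₁ = +(39.8)(0.677) = +26.94 N·m; τ₂ = −(58.2)(0.677) = −39.40 N·m.
Net torque τ = -12.46 N·m.
α = τ/I = -12.46/4.721 = -2.639 rad/s².

α ≈ 2.64 rad/s², clockwise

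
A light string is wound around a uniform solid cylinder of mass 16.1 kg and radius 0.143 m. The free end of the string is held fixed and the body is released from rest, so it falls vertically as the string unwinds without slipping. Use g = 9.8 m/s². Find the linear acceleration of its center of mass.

a ≈ 6.53 m/s²

Translation: Mg − T = Ma. Rotation about the center: TR = Iα with I = ½MR².
With a = αR: T = (I/R²)a = (1/2)M a, so Mg = (1 + 0.5000)Ma.
a = g/(1 + 0.5000) = 9.8/1.500 = 6.533 m/s².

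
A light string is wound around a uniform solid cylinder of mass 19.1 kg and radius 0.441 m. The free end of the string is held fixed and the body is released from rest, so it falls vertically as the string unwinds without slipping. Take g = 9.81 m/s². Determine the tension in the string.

Translation: Mg − T = Ma. Rotation about the center: TR = Iα with I = ½MR².
With a = αR: T = (I/R²)a = (1/2)M a, so Mg = (1 + 0.5000)Ma.
a = g/(1 + 0.5000) = 9.81/1.500 = 6.540 m/s².
T = 0.5000·M·a = (0.5000)(19.1)(6.540) = 62.46 N.

T ≈ 62.5 N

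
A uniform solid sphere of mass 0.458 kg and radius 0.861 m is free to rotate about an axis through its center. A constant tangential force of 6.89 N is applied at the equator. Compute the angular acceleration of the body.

I = (2/5)MR² = (2/5)(0.458)(0.861)² = 0.1358 kg·m².
τ = F R = (6.89)(0.861) = 5.932 N·m.
Newton's second law for rotation, τ = Iα, gives α = τ/I = 5.932/0.1358 = 43.68 rad/s².

α ≈ 43.7 rad/s²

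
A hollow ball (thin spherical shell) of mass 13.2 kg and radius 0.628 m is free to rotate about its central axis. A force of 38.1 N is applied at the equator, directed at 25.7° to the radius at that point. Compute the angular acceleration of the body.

I = (2/3)MR² = (2/3)(13.2)(0.628)² = 3.471 kg·m².
Only the tangential component produces torque: τ = F R sinθ = (38.1)(0.628) sin 25.7° = 10.38 N·m.
From τ = Iα: α = 10.38/3.471 = 2.990 rad/s².

α ≈ 2.99 rad/s²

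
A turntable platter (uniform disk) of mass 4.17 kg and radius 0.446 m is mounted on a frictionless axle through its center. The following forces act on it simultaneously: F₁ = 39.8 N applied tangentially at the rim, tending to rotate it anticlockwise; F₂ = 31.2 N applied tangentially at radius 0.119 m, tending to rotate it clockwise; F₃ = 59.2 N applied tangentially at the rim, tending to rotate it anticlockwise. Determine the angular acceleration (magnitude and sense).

I = ½MR² = (1/2)(4.17)(0.446)² = 0.4147 kg·m².
Taking anticlockwise as positive: τ₁ = +(39.8)(0.446) = +17.75 N·m; τ₂ = −(31.2)(0.119) = −3.713 N·m; τ₃ = +(59.2)(0.446) = +26.40 N·m.
Net torque τ = 40.44 N·m.
α = τ/I = 40.44/0.4147 = 97.51 rad/s².

α ≈ 97.5 rad/s², anticlockwise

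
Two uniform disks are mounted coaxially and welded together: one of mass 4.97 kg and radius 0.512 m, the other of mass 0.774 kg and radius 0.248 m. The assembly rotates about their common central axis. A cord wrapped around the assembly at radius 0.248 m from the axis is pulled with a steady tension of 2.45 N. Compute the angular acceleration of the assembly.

α ≈ 0.900 rad/s²

I = ½M₁R₁² + ½M₂R₂² = ½(4.97)(0.512)² + ½(0.774)(0.248)² = 0.6752 kg·m².
τ = F r = (2.45)(0.248) = 0.6076 N·m.
α = τ/I = 0.6076/0.6752 = 0.8998 rad/s².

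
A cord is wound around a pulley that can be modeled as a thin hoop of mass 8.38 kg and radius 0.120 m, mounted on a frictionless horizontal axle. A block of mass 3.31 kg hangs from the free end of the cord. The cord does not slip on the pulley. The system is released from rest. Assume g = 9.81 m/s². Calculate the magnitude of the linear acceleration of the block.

I = MR² = (8.38)(0.120)² = 0.1207 kg·m².
Block: mg − T = ma. Pulley: TR = Iα. No-slip: a = αR, so T = (I/R²)a = 8.380·a.
Then mg = (m + 8.380)a, so a = (3.31)(9.81)/(3.31 + 8.380) = 2.778 m/s².

a ≈ 2.78 m/s²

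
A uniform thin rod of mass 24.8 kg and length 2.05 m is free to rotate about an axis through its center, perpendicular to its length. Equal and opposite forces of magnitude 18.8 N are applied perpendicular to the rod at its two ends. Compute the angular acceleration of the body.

α ≈ 4.44 rad/s²

I = (1/12)ML² = (1/12)(24.8)(2.05)² = 8.685 kg·m².
The couple gives τ = F·(L/2) + F·(L/2) = F L = (18.8)(2.05) = 38.54 N·m.
Newton's second law for rotation, τ = Iα, gives α = τ/I = 38.54/8.685 = 4.437 rad/s².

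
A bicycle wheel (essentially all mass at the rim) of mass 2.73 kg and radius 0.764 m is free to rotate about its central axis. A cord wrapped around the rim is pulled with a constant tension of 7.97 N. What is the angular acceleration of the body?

α ≈ 3.82 rad/s²

I = MR² = (2.73)(0.764)² = 1.593 kg·m².
τ = F R = (7.97)(0.764) = 6.089 N·m.
Newton's second law for rotation, τ = Iα, gives α = τ/I = 6.089/1.593 = 3.821 rad/s².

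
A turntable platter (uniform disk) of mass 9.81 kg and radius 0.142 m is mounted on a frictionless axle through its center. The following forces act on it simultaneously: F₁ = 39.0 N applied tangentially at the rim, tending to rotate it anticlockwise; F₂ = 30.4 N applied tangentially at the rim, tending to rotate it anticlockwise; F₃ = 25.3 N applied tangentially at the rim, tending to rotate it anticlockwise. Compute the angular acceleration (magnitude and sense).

I = ½MR² = (1/2)(9.81)(0.142)² = 0.09890 kg·m².
Taking anticlockwise as positive: τ₁ = +(39.0)(0.142) = +5.538 N·m; τ₂ = +(30.4)(0.142) = +4.317 N·m; τ₃ = +(25.3)(0.142) = +3.593 N·m.
Net torque τ = 13.45 N·m.
α = τ/I = 13.45/0.09890 = 136.0 rad/s².

α ≈ 136 rad/s², anticlockwise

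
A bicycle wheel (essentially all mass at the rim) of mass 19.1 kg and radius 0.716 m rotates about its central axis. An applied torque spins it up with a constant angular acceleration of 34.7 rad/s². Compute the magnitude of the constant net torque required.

I = MR² = (19.1)(0.716)² = 9.792 kg·m².
τ = Iα = (9.792)(34.70) = 339.8 N·m.

τ ≈ 340 N·m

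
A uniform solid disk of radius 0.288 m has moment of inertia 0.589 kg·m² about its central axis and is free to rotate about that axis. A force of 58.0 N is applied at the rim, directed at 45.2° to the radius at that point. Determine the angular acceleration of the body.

Only the tangential component produces torque: τ = F R sinθ = (58.0)(0.288) sin 45.2° = 11.85 N·m.
From τ = Iα: α = 11.85/0.5890 = 20.12 rad/s².

α ≈ 20.1 rad/s²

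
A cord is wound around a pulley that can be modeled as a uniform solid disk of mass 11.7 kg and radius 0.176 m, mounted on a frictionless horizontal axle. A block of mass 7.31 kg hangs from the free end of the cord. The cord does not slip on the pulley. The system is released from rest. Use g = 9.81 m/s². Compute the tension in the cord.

I = ½MR² = (1/2)(11.7)(0.176)² = 0.1812 kg·m².
Block: mg − T = ma. Pulley: TR = Iα. No-slip: a = αR, so T = (I/R²)a = 5.850·a.
Then mg = (m + 5.850)a, so a = (7.31)(9.81)/(7.31 + 5.850) = 5.449 m/s².
T = 5.850·a = 31.88 N.

T ≈ 31.9 N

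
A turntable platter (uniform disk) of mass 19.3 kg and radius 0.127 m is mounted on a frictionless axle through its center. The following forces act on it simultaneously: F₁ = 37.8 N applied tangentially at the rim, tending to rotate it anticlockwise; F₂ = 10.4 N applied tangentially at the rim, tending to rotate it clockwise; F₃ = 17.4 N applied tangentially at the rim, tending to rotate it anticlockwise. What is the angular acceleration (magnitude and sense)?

α ≈ 36.6 rad/s², anticlockwise

I = ½MR² = (1/2)(19.3)(0.127)² = 0.1556 kg·m².
Taking anticlockwise as positive: τ₁ = +(37.8)(0.127) = +4.801 N·m; τ₂ = −(10.4)(0.127) = −1.321 N·m; τ₃ = +(17.4)(0.127) = +2.210 N·m.
Net torque τ = 5.690 N·m.
α = τ/I = 5.690/0.1556 = 36.56 rad/s².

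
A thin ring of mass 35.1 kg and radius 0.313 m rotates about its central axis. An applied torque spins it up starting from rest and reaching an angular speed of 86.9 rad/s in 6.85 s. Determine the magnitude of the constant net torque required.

τ ≈ 43.6 N·m

I = MR² = (35.1)(0.313)² = 3.439 kg·m².
α = Δω/Δt = (86.9 − 0)/6.85 = 12.69 rad/s².
τ = Iα = (3.439)(12.69) = 43.62 N·m.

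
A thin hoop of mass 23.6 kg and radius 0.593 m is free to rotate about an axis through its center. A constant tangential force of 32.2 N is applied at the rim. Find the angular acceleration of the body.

α ≈ 2.30 rad/s²

I = MR² = (23.6)(0.593)² = 8.299 kg·m².
τ = F R = (32.2)(0.593) = 19.09 N·m.
From τ = Iα: α = 19.09/8.299 = 2.301 rad/s².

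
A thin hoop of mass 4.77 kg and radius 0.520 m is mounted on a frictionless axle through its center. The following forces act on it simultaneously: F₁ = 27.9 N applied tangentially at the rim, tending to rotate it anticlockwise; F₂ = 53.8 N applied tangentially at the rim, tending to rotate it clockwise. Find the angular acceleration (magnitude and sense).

I = MR² = (4.77)(0.520)² = 1.290 kg·m².
Taking anticlockwise as positive: τ₁ = +(27.9)(0.520) = +14.51 N·m; τ₂ = −(53.8)(0.520) = −27.98 N·m.
Net torque τ = -13.47 N·m.
α = τ/I = -13.47/1.290 = -10.44 rad/s².

α ≈ 10.4 rad/s², clockwise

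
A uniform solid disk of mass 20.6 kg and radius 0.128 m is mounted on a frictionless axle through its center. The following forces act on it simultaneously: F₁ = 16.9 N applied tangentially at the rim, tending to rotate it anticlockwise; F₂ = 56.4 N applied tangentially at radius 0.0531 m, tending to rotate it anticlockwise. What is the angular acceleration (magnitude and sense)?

I = ½MR² = (1/2)(20.6)(0.128)² = 0.1688 kg·m².
Taking anticlockwise as positive: τ₁ = +(16.9)(0.128) = +2.163 N·m; τ₂ = +(56.4)(0.0531) = +2.995 N·m.
Net torque τ = 5.158 N·m.
α = τ/I = 5.158/0.1688 = 30.57 rad/s².

α ≈ 30.6 rad/s², anticlockwise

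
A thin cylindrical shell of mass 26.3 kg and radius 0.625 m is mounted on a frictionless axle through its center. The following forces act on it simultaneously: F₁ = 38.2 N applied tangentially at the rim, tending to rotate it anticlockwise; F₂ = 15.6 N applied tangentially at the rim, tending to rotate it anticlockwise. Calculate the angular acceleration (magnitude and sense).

α ≈ 3.27 rad/s², anticlockwise

I = MR² = (26.3)(0.625)² = 10.27 kg·m².
Taking anticlockwise as positive: τ₁ = +(38.2)(0.625) = +23.88 N·m; τ₂ = +(15.6)(0.625) = +9.750 N·m.
Net torque τ = 33.62 N·m.
α = τ/I = 33.62/10.27 = 3.273 rad/s².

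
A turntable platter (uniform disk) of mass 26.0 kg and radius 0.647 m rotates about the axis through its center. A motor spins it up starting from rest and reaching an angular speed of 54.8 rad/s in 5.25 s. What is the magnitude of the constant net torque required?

I = ½MR² = (1/2)(26.0)(0.647)² = 5.442 kg·m².
α = Δω/Δt = (54.8 − 0)/5.25 = 10.44 rad/s².
τ = Iα = (5.442)(10.44) = 56.80 N·m.

τ ≈ 56.8 N·m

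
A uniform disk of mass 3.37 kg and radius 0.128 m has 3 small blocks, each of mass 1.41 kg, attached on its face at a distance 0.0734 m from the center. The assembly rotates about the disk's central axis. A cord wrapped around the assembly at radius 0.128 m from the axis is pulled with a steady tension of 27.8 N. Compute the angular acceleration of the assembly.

α ≈ 70.6 rad/s²

I_disk = ½MR² = ½(3.37)(0.128)² = 0.02761 kg·m².
I_blocks = 3·m·r² = 3(1.41)(0.0734)² = 0.02279 kg·m².
Total I = 0.05040 kg·m².
τ = F r = (27.8)(0.128) = 3.558 N·m.
α = τ/I = 3.558/0.05040 = 70.61 rad/s².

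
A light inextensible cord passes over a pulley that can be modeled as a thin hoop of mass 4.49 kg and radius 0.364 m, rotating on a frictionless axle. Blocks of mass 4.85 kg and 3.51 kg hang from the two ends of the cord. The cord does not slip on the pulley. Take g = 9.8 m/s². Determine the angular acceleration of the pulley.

I = MR² = (4.49)(0.364)² = 0.5949 kg·m².
Heavier block: m₁g − T₁ = m₁a. Lighter block: T₂ − m₂g = m₂a.
Pulley: (T₁ − T₂)R = Iα = I(a/R), so T₁ − T₂ = (I/R²)a = 1·M_p a = 4.490·a.
Adding the three: (m₁ − m₂)g = (m₁ + m₂ + 4.490)a, so a = (4.85 − 3.51)(9.8)/(4.85 + 3.51 + 4.490) = 1.022 m/s².
α = a/R = 1.022/0.364 = 2.808 rad/s².

α ≈ 2.81 rad/s²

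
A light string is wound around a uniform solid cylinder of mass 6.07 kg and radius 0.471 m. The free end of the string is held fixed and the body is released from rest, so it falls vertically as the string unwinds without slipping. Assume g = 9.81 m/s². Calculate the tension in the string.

Translation: Mg − T = Ma. Rotation about the center: TR = Iα with I = ½MR².
With a = αR: T = (I/R²)a = (1/2)M a, so Mg = (1 + 0.5000)Ma.
a = g/(1 + 0.5000) = 9.81/1.500 = 6.540 m/s².
T = 0.5000·M·a = (0.5000)(6.07)(6.540) = 19.85 N.

T ≈ 19.8 N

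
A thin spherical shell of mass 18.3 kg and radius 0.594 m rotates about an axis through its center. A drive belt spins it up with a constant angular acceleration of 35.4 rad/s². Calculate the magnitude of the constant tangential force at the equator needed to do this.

F ≈ 257 N

I = (2/3)MR² = (2/3)(18.3)(0.594)² = 4.305 kg·m².
The required torque is τ = Iα = (4.305)(35.40) = 152.4 N·m.
A tangential force at the equator gives τ = FR, so F = τ/R = 152.4/0.594 = 256.5 N.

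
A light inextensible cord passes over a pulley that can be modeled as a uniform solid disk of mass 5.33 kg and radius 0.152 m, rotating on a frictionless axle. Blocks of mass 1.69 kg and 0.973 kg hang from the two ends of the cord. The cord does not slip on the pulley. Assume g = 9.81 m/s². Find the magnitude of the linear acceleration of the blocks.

I = ½MR² = (1/2)(5.33)(0.152)² = 0.06157 kg·m².
Heavier block: m₁g − T₁ = m₁a. Lighter block: T₂ − m₂g = m₂a.
Pulley: (T₁ − T₂)R = Iα = I(a/R), so T₁ − T₂ = (I/R²)a = (1/2)M_p a = 2.665·a.
Adding the three: (m₁ − m₂)g = (m₁ + m₂ + 2.665)a, so a = (1.69 − 0.973)(9.81)/(1.69 + 0.973 + 2.665) = 1.320 m/s².

a ≈ 1.32 m/s²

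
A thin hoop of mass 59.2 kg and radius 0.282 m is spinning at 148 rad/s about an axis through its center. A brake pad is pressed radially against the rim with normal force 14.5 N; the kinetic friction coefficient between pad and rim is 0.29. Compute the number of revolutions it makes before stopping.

≈ 6920 revolutions

I = MR² = (59.2)(0.282)² = 4.708 kg·m².
Friction force f = μN = (0.29)(14.5) = 4.205 N at the rim; torque magnitude τ = fR = 1.186 N·m, opposing ω.
|α| = τ/I = 1.186/4.708 = 0.2519 rad/s² (deceleration).
ω² = ω₀² − 2|α|θ with ω = 0 ⇒ θ = ω₀²/(2|α|) = 43480 rad = 6920 rev.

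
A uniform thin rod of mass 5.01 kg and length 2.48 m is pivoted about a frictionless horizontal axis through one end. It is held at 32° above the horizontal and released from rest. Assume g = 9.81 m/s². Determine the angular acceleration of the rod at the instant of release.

About the pivot, I = (1/3)ML² = (1/3)(5.01)(2.48)² = 10.27 kg·m².
The weight acts at the center, a distance L/2 = 1.240 m from the pivot; τ = Mg(L/2) cos 32° = 51.68 N·m.
α = τ/I = 51.68/10.27 = 5.032 rad/s².

α ≈ 5.03 rad/s²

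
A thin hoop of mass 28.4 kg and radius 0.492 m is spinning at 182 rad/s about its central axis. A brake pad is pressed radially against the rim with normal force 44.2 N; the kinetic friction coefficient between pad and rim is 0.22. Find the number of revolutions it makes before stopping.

I = MR² = (28.4)(0.492)² = 6.875 kg·m².
Friction force f = μN = (0.22)(44.2) = 9.724 N at the rim; torque magnitude τ = fR = 4.784 N·m, opposing ω.
|α| = τ/I = 4.784/6.875 = 0.6959 rad/s² (deceleration).
ω² = ω₀² − 2|α|θ with ω = 0 ⇒ θ = ω₀²/(2|α|) = 23800 rad = 3788 rev.

≈ 3790 revolutions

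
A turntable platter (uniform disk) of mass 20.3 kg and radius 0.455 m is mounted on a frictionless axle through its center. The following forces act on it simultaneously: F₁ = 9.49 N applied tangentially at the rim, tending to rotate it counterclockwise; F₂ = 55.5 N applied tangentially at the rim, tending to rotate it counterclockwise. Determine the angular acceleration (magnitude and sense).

I = ½MR² = (1/2)(20.3)(0.455)² = 2.101 kg·m².
Taking counterclockwise as positive: τ₁ = +(9.49)(0.455) = +4.318 N·m; τ₂ = +(55.5)(0.455) = +25.25 N·m.
Net torque τ = 29.57 N·m.
α = τ/I = 29.57/2.101 = 14.07 rad/s².

α ≈ 14.1 rad/s², counterclockwise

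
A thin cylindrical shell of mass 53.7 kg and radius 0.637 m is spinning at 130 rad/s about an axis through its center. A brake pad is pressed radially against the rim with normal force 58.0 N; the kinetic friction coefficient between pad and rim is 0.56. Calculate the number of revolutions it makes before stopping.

I = MR² = (53.7)(0.637)² = 21.79 kg·m².
Friction force f = μN = (0.56)(58.0) = 32.48 N at the rim; torque magnitude τ = fR = 20.69 N·m, opposing ω.
|α| = τ/I = 20.69/21.79 = 0.9495 rad/s² (deceleration).
ω² = ω₀² − 2|α|θ with ω = 0 ⇒ θ = ω₀²/(2|α|) = 8899 rad = 1416 rev.

≈ 1420 revolutions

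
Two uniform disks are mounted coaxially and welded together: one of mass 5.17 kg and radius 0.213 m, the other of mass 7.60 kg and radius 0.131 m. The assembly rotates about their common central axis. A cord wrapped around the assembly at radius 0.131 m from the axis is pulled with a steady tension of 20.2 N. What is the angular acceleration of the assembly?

α ≈ 14.5 rad/s²

I = ½M₁R₁² + ½M₂R₂² = ½(5.17)(0.213)² + ½(7.60)(0.131)² = 0.1825 kg·m².
τ = F r = (20.2)(0.131) = 2.646 N·m.
α = τ/I = 2.646/0.1825 = 14.50 rad/s².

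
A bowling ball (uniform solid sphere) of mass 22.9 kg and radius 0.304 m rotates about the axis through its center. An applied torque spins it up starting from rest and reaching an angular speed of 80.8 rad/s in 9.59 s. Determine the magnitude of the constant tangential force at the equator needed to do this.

F ≈ 23.5 N

I = (2/5)MR² = (2/5)(22.9)(0.304)² = 0.8465 kg·m².
α = Δω/Δt = (80.8 − 0)/9.59 = 8.425 rad/s².
The required torque is τ = Iα = (0.8465)(8.425) = 7.132 N·m.
A tangential force at the equator gives τ = FR, so F = τ/R = 7.132/0.304 = 23.46 N.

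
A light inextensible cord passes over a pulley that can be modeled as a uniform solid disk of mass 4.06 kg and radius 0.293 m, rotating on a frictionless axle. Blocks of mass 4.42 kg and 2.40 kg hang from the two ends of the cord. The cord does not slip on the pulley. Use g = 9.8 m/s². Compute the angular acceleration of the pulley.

α ≈ 7.63 rad/s²

I = ½MR² = (1/2)(4.06)(0.293)² = 0.1743 kg·m².
Heavier block: m₁g − T₁ = m₁a. Lighter block: T₂ − m₂g = m₂a.
Pulley: (T₁ − T₂)R = Iα = I(a/R), so T₁ − T₂ = (I/R²)a = (1/2)M_p a = 2.030·a.
Adding the three: (m₁ − m₂)g = (m₁ + m₂ + 2.030)a, so a = (4.42 − 2.40)(9.8)/(4.42 + 2.40 + 2.030) = 2.237 m/s².
α = a/R = 2.237/0.293 = 7.634 rad/s².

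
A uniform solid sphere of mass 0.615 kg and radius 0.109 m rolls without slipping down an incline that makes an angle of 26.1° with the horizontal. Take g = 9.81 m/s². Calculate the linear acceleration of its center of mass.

Translation along the incline: Mg sinθ − f = Ma.
Rotation about the center: fR = Iα with I = (2/5)MR². No-slip gives a = αR, so f = (I/R²)a = (2/5)M a.
Substituting: Mg sinθ = (1 + 0.4000)Ma, so a = g sinθ/(1 + 0.4000) = (9.81) sin 26.1° / 1.400 = 3.083 m/s².

a ≈ 3.08 m/s²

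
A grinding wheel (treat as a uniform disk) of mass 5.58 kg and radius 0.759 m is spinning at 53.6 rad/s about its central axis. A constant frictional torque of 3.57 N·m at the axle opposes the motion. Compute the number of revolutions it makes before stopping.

I = ½MR² = (1/2)(5.58)(0.759)² = 1.607 kg·m².
The net torque has magnitude 3.57 N·m, opposing ω.
|α| = τ/I = 3.570/1.607 = 2.221 rad/s² (deceleration).
ω² = ω₀² − 2|α|θ with ω = 0 ⇒ θ = ω₀²/(2|α|) = 646.7 rad = 102.9 rev.

≈ 103 revolutions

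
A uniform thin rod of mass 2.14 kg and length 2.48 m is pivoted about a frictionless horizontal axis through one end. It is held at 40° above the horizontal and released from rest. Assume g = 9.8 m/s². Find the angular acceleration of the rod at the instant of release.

About the pivot, I = (1/3)ML² = (1/3)(2.14)(2.48)² = 4.387 kg·m².
The weight acts at the center, a distance L/2 = 1.240 m from the pivot; τ = Mg(L/2) cos 40° = 19.92 N·m.
α = τ/I = 19.92/4.387 = 4.541 rad/s².
(Equivalently α = (3g/(2L)) cos 40° = 4.541 rad/s².)

α ≈ 4.54 rad/s²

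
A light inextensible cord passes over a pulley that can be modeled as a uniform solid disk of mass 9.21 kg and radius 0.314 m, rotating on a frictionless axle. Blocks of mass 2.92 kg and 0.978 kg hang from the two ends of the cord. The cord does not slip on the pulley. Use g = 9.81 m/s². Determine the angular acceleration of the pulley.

α ≈ 7.14 rad/s²

I = ½MR² = (1/2)(9.21)(0.314)² = 0.4540 kg·m².
Heavier block: m₁g − T₁ = m₁a. Lighter block: T₂ − m₂g = m₂a.
Pulley: (T₁ − T₂)R = Iα = I(a/R), so T₁ − T₂ = (I/R²)a = (1/2)M_p a = 4.605·a.
Adding the three: (m₁ − m₂)g = (m₁ + m₂ + 4.605)a, so a = (2.92 − 0.978)(9.81)/(2.92 + 0.978 + 4.605) = 2.241 m/s².
α = a/R = 2.241/0.314 = 7.135 rad/s².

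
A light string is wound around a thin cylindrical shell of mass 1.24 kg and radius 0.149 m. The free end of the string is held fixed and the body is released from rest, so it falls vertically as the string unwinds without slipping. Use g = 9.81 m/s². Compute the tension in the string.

Translation: Mg − T = Ma. Rotation about the center: TR = Iα with I = MR².
With a = αR: T = (I/R²)a = M a, so Mg = (1 + 1.000)Ma.
a = g/(1 + 1.000) = 9.81/2.000 = 4.905 m/s².
T = 1.000·M·a = (1.000)(1.24)(4.905) = 6.082 N.

T ≈ 6.08 N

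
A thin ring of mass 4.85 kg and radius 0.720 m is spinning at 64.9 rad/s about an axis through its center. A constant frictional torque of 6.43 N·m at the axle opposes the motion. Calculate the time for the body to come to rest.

t ≈ 25.4 s

I = MR² = (4.85)(0.720)² = 2.514 kg·m².
The net torque has magnitude 6.43 N·m, opposing ω.
|α| = τ/I = 6.430/2.514 = 2.557 rad/s² (deceleration).
0 = ω₀ − |α|t ⇒ t = ω₀/|α| = 64.9/2.557 = 25.38 s.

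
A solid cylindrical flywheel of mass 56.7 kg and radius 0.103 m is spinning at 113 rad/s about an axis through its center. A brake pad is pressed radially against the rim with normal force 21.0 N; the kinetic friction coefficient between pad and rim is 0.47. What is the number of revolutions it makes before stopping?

≈ 301 revolutions

I = ½MR² = (1/2)(56.7)(0.103)² = 0.3008 kg·m².
Friction force f = μN = (0.47)(21.0) = 9.870 N at the rim; torque magnitude τ = fR = 1.017 N·m, opposing ω.
|α| = τ/I = 1.017/0.3008 = 3.380 rad/s² (deceleration).
ω² = ω₀² − 2|α|θ with ω = 0 ⇒ θ = ω₀²/(2|α|) = 1889 rad = 300.6 rev.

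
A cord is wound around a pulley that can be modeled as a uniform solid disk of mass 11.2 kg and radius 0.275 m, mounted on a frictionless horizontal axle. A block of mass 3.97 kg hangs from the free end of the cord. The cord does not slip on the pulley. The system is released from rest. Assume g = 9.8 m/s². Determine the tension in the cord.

T ≈ 22.8 N

I = ½MR² = (1/2)(11.2)(0.275)² = 0.4235 kg·m².
Block: mg − T = ma. Pulley: TR = Iα. No-slip: a = αR, so T = (I/R²)a = 5.600·a.
Then mg = (m + 5.600)a, so a = (3.97)(9.8)/(3.97 + 5.600) = 4.065 m/s².
T = 5.600·a = 22.77 N.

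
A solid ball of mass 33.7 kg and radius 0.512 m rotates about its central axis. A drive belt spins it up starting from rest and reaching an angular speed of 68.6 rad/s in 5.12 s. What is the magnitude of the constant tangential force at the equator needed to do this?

I = (2/5)MR² = (2/5)(33.7)(0.512)² = 3.534 kg·m².
α = Δω/Δt = (68.6 − 0)/5.12 = 13.40 rad/s².
The required torque is τ = Iα = (3.534)(13.40) = 47.35 N·m.
A tangential force at the equator gives τ = FR, so F = τ/R = 47.35/0.512 = 92.47 N.

F ≈ 92.5 N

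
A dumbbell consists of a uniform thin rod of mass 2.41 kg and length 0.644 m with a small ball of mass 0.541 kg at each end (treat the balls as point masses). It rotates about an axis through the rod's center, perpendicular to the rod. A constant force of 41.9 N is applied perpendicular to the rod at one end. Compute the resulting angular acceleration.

α ≈ 69.0 rad/s²

I_rod = (1/12)ML² = (1/12)(2.41)(0.644)² = 0.08329 kg·m².
I_balls = 2·m·(L/2)² = 2(0.541)(0.3220)² = 0.1122 kg·m².
Total I = 0.1955 kg·m².
τ = F·(L/2) = (41.9)(0.322) = 13.49 N·m.
α = τ/I = 13.49/0.1955 = 69.02 rad/s².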